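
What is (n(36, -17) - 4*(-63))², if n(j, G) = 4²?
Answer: 71824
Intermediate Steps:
n(j, G) = 16
(n(36, -17) - 4*(-63))² = (16 - 4*(-63))² = (16 + 252)² = 268² = 71824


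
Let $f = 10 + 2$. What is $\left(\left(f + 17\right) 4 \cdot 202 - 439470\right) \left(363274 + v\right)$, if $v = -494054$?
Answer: $54409449640$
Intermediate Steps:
$f = 12$
$\left(\left(f + 17\right) 4 \cdot 202 - 439470\right) \left(363274 + v\right) = \left(\left(12 + 17\right) 4 \cdot 202 - 439470\right) \left(363274 - 494054\right) = \left(29 \cdot 4 \cdot 202 - 439470\right) \left(-130780\right) = \left(116 \cdot 202 - 439470\right) \left(-130780\right) = \left(23432 - 439470\right) \left(-130780\right) = \left(-416038\right) \left(-130780\right) = 54409449640$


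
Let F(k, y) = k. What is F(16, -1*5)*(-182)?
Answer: -2912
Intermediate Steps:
F(16, -1*5)*(-182) = 16*(-182) = -2912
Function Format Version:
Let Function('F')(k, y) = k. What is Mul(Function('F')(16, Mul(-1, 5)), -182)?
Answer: -2912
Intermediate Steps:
Mul(Function('F')(16, Mul(-1, 5)), -182) = Mul(16, -182) = -2912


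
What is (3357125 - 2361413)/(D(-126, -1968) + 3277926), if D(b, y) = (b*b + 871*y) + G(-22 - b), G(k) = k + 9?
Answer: 995712/1579787 ≈ 0.63028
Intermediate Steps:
G(k) = 9 + k
D(b, y) = -13 + b**2 - b + 871*y (D(b, y) = (b*b + 871*y) + (9 + (-22 - b)) = (b**2 + 871*y) + (-13 - b) = -13 + b**2 - b + 871*y)
(3357125 - 2361413)/(D(-126, -1968) + 3277926) = (3357125 - 2361413)/((-13 + (-126)**2 - 1*(-126) + 871*(-1968)) + 3277926) = 995712/((-13 + 15876 + 126 - 1714128) + 3277926) = 995712/(-1698139 + 3277926) = 995712/1579787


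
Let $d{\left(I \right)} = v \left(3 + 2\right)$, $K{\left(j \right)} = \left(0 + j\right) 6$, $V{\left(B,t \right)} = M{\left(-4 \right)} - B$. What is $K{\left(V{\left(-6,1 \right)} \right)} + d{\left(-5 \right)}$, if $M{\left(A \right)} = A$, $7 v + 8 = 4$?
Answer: $\frac{64}{7} \approx 9.1429$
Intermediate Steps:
$v = - \frac{4}{7}$ ($v = - \frac{8}{7} + \frac{1}{7} \cdot 4 = - \frac{8}{7} + \frac{4}{7} = - \frac{4}{7} \approx -0.57143$)
$V{\left(B,t \right)} = -4 - B$
$K{\left(j \right)} = 6 j$ ($K{\left(j \right)} = j 6 = 6 j$)
$d{\left(I \right)} = - \frac{20}{7}$ ($d{\left(I \right)} = - \frac{4 \left(3 + 2\right)}{7} = \left(- \frac{4}{7}\right) 5 = - \frac{20}{7}$)
$K{\left(V{\left(-6,1 \right)} \right)} + d{\left(-5 \right)} = 6 \left(-4 - -6\right) - \frac{20}{7} = 6 \left(-4 + 6\right) - \frac{20}{7} = 6 \cdot 2 - \frac{20}{7} = 12 - \frac{20}{7} = \frac{64}{7}$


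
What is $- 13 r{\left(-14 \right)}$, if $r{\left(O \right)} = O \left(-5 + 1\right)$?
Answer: $-728$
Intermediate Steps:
$r{\left(O \right)} = - 4 O$ ($r{\left(O \right)} = O \left(-4\right) = - 4 O$)
$- 13 r{\left(-14 \right)} = - 13 \left(\left(-4\right) \left(-14\right)\right) = \left(-13\right) 56 = -728$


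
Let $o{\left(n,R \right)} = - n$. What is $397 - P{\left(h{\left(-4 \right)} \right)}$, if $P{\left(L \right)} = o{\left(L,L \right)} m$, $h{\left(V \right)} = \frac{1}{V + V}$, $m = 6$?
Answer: $\frac{1585}{4} \approx 396.25$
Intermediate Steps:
$h{\left(V \right)} = \frac{1}{2 V}$
$P{\left(L \right)} = - 6 L$ ($P{\left(L \right)} = - L 6 = - 6 L$)
$397 - P{\left(h{\left(-4 \right)} \right)} = 397 - - 6 \frac{1}{2 \left(-4\right)} = 397 - - 6 \cdot \frac{1}{2} \left(- \frac{1}{4}\right) = 397 - \left(-6\right) \left(- \frac{1}{8}\right) = 397 - \frac{3}{4} = \frac{1585}{4}$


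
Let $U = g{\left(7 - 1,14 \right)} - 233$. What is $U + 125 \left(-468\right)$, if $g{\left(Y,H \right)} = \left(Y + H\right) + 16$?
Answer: $-58697$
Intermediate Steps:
$g{\left(Y,H \right)} = 16 + H + Y$ ($g{\left(Y,H \right)} = \left(H + Y\right) + 16 = 16 + H + Y$)
$U = -197$ ($U = \left(16 + 14 + \left(7 - 1\right)\right) - 233 = \left(16 + 14 + 6\right) - 233 = 36 - 233 = -197$)
$U + 125 \left(-468\right) = -197 + 125 \left(-468\right) = -197 - 58500 = -58697$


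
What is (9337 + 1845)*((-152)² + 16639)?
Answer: 444406226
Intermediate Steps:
(9337 + 1845)*((-152)² + 16639) = 11182*(23104 + 16639) = 11182*39743 = 444406226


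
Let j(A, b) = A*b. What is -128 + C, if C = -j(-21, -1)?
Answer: -149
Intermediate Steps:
C = -21 (C = -(-21)*(-1) = -1*21 = -21)
-128 + C = -128 - 21 = -149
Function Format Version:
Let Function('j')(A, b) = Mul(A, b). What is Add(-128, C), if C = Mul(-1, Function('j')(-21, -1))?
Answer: -149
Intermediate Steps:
C = -21 (C = Mul(-1, Mul(-21, -1)) = Mul(-1, 21) = -21)
Add(-128, C) = Add(-128, -21) = -149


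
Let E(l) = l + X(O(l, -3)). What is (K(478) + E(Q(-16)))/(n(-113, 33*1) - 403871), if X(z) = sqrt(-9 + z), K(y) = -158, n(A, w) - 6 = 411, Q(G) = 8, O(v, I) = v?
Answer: 75/201727 - I/403454 ≈ 0.00037179 - 2.4786e-6*I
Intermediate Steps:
n(A, w) = 417 (n(A, w) = 6 + 411 = 417)
E(l) = l + sqrt(-9 + l)
(K(478) + E(Q(-16)))/(n(-113, 33*1) - 403871) = (-158 + (8 + sqrt(-9 + 8)))/(417 - 403871) = (-158 + (8 + sqrt(-1)))/(-403454) = (-158 + (8 + I))*(-1/403454) = (-150 + I)*(-1/403454) = 75/201727 - I/403454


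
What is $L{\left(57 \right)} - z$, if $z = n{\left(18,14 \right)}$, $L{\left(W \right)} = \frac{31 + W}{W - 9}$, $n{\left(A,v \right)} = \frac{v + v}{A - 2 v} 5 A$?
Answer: $\frac{1523}{6} \approx 253.83$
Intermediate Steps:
$n{\left(A,v \right)} = \frac{10 A v}{A - 2 v}$ ($n{\left(A,v \right)} = \frac{2 v}{A - 2 v} 5 A = \frac{10 v}{A - 2 v} A = \frac{10 A v}{A - 2 v}$)
$L{\left(W \right)} = \frac{31 + W}{-9 + W}$
$z = -252$ ($z = 10 \cdot 18 \cdot 14 \frac{1}{18 - 28} = 10 \cdot 18 \cdot 14 \frac{1}{-10} = 10 \cdot 18 \cdot 14 \left(- \frac{1}{10}\right) = -252$)
$L{\left(57 \right)} - z = \frac{31 + 57}{-9 + 57} - -252 = \frac{1}{48} \cdot 88 + 252 = \frac{11}{6} + 252 = \frac{1523}{6}$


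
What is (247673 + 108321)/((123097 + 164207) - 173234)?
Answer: 177997/57035 ≈ 3.1208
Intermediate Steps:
(247673 + 108321)/((123097 + 164207) - 173234) = 355994/(287304 - 173234) = 355994/114070 = 355994*(1/114070) = 177997/57035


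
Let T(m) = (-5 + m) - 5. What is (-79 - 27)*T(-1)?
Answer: 1166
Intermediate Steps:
T(m) = -10 + m
(-79 - 27)*T(-1) = (-79 - 27)*(-10 - 1) = -106*(-11) = 1166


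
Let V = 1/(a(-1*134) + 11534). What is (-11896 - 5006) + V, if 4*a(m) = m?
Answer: -388762900/23001 ≈ -16902.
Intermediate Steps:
a(m) = m/4
V = 2/23001 (V = 1/((-1*134)/4 + 11534) = 1/((¼)*(-134) + 11534) = 1/(-67/2 + 11534) = 1/(23001/2) = 2/23001 ≈ 8.6953e-5)
(-11896 - 5006) + V = (-11896 - 5006) + 2/23001 = -16902 + 2/23001 = -388762900/23001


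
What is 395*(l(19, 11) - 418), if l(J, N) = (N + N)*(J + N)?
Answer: 95590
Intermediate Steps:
l(J, N) = 2*N*(J + N) (l(J, N) = (2*N)*(J + N) = 2*N*(J + N))
395*(l(19, 11) - 418) = 395*(2*11*(19 + 11) - 418) = 395*(2*11*30 - 418) = 395*(660 - 418) = 395*242 = 95590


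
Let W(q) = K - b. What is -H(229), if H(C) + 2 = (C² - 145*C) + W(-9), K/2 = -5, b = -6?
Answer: -19230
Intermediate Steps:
K = -10 (K = 2*(-5) = -10)
W(q) = -4 (W(q) = -10 - 1*(-6) = -10 + 6 = -4)
H(C) = -6 + C² - 145*C (H(C) = -2 + ((C² - 145*C) - 4) = -2 + (-4 + C² - 145*C) = -6 + C² - 145*C)
-H(229) = -(-6 + 229² - 145*229) = -(-6 + 52441 - 33205) = -1*19230 = -19230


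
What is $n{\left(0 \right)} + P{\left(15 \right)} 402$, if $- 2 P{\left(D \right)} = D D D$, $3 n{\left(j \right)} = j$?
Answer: $-678375$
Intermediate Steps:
$n{\left(j \right)} = \frac{j}{3}$
$P{\left(D \right)} = - \frac{D^{3}}{2}$ ($P{\left(D \right)} = - \frac{D D D}{2} = - \frac{D^{2} D}{2} = - \frac{D^{3}}{2}$)
$n{\left(0 \right)} + P{\left(15 \right)} 402 = \frac{1}{3} \cdot 0 + - \frac{15^{3}}{2} \cdot 402 = 0 + \left(- \frac{1}{2}\right) 3375 \cdot 402 = 0 - 678375 = -678375$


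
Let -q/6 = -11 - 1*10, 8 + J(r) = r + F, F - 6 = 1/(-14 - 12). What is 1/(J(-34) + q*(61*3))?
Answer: 26/598571 ≈ 4.3437e-5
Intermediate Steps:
F = 155/26 (F = 6 + 1/(-14 - 12) = 6 + 1/(-26) = 6 - 1/26 = 155/26 ≈ 5.9615)
J(r) = -53/26 + r (J(r) = -8 + (r + 155/26) = -8 + (155/26 + r) = -53/26 + r)
q = 126 (q = -6*(-11 - 1*10) = -6*(-11 - 10) = -6*(-21) = 126)
1/(J(-34) + q*(61*3)) = 1/((-53/26 - 34) + 126*(61*3)) = 1/(-937/26 + 126*183) = 1/(-937/26 + 23058) = 1/(598571/26) = 26/598571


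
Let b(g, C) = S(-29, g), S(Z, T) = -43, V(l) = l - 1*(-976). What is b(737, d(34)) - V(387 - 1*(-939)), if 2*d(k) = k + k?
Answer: -2345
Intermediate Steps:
d(k) = k (d(k) = (k + k)/2 = (2*k)/2 = k)
V(l) = 976 + l (V(l) = l + 976 = 976 + l)
b(g, C) = -43
b(737, d(34)) - V(387 - 1*(-939)) = -43 - (976 + (387 - 1*(-939))) = -43 - (976 + (387 + 939)) = -43 - (976 + 1326) = -43 - 1*2302 = -43 - 2302 = -2345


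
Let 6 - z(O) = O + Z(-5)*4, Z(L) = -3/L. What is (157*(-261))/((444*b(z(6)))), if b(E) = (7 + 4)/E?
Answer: 40977/2035 ≈ 20.136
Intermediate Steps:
z(O) = 18/5 - O (z(O) = 6 - (O - 3/(-5)*4) = 6 - (O - 3*(-1/5)*4) = 6 - (O + (3/5)*4) = 6 - (O + 12/5) = 6 - (12/5 + O) = 6 + (-12/5 - O) = 18/5 - O)
b(E) = 11/E
(157*(-261))/((444*b(z(6)))) = (157*(-261))/((444*(11/(18/5 - 1*6)))) = -40977/(444*(11/(18/5 - 6))) = -40977/(444*(11/(-12/5))) = -40977/(444*(11*(-5/12))) = -40977/(444*(-55/12)) = -40977/(-2035) = -40977*(-1/2035) = 40977/2035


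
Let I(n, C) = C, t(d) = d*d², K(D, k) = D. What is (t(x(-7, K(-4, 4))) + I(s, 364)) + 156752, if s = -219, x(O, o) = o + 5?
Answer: 157117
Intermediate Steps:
x(O, o) = 5 + o
t(d) = d³
(t(x(-7, K(-4, 4))) + I(s, 364)) + 156752 = ((5 - 4)³ + 364) + 156752 = (1³ + 364) + 156752 = (1 + 364) + 156752 = 365 + 156752 = 157117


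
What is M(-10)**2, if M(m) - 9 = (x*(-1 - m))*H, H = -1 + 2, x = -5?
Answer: 1296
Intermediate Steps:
H = 1
M(m) = 14 + 5*m (M(m) = 9 - 5*(-1 - m)*1 = 9 + (5 + 5*m)*1 = 9 + (5 + 5*m) = 14 + 5*m)
M(-10)**2 = (14 + 5*(-10))**2 = (14 - 50)**2 = (-36)**2 = 1296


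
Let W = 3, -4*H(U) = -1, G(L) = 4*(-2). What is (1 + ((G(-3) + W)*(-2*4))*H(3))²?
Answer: 121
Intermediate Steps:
G(L) = -8
H(U) = ¼ (H(U) = -¼*(-1) = ¼)
(1 + ((G(-3) + W)*(-2*4))*H(3))² = (1 + ((-8 + 3)*(-2*4))*(¼))² = (1 - 5*(-8)*(¼))² = (1 + 40*(¼))² = (1 + 10)² = 11² = 121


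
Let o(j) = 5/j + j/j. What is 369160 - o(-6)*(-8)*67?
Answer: 1107748/3 ≈ 3.6925e+5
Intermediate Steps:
o(j) = 1 + 5/j (o(j) = 5/j + 1 = 1 + 5/j)
369160 - o(-6)*(-8)*67 = 369160 - ((5 - 6)/(-6))*(-8)*67 = 369160 - -⅙*(-1)*(-8)*67 = 369160 - (⅙)*(-8)*67 = 369160 - (-4)*67/3 = 369160 - 1*(-268/3) = 369160 + 268/3 = 1107748/3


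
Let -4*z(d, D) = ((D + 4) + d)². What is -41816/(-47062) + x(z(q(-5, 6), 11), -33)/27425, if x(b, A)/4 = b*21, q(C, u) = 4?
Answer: 395013389/645337675 ≈ 0.61210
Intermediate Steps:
z(d, D) = -(4 + D + d)²/4 (z(d, D) = -((D + 4) + d)²/4 = -((4 + D) + d)²/4 = -(4 + D + d)²/4)
x(b, A) = 84*b (x(b, A) = 4*(b*21) = 4*(21*b) = 84*b)
-41816/(-47062) + x(z(q(-5, 6), 11), -33)/27425 = -41816/(-47062) + (84*(-(4 + 11 + 4)²/4))/27425 = -41816*(-1/47062) + (84*(-¼*19²))*(1/27425) = 20908/23531 + (84*(-¼*361))*(1/27425) = 20908/23531 + (84*(-361/4))*(1/27425) = 20908/23531 - 7581*1/27425 = 20908/23531 - 7581/27425 = 395013389/645337675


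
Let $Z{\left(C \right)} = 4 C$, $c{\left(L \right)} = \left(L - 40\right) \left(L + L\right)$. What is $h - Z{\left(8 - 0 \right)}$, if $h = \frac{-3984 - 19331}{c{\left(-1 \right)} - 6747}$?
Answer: $- \frac{37993}{1333} \approx -28.502$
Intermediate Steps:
$c{\left(L \right)} = 2 L \left(-40 + L\right)$ ($c{\left(L \right)} = \left(-40 + L\right) 2 L = 2 L \left(-40 + L\right)$)
$h = \frac{4663}{1333}$ ($h = \frac{-3984 - 19331}{2 \left(-1\right) \left(-40 - 1\right) - 6747} = - \frac{23315}{2 \left(-1\right) \left(-41\right) + \left(-8344 + 1597\right)} = - \frac{23315}{82 - 6747} = - \frac{23315}{-6665} = \left(-23315\right) \left(- \frac{1}{6665}\right) = \frac{4663}{1333} \approx 3.4981$)
$h - Z{\left(8 - 0 \right)} = \frac{4663}{1333} - 4 \left(8 - 0\right) = \frac{4663}{1333} - 4 \left(8 + 0\right) = \frac{4663}{1333} - 4 \cdot 8 = \frac{4663}{1333} - 32 = - \frac{37993}{1333}$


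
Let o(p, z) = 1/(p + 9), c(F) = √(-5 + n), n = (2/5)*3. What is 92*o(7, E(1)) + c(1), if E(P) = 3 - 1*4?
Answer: 23/4 + I*√95/5 ≈ 5.75 + 1.9494*I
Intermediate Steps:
n = 6/5 (n = (2*(⅕))*3 = (⅖)*3 = 6/5 ≈ 1.2000)
c(F) = I*√95/5 (c(F) = √(-5 + 6/5) = √(-19/5) = I*√95/5)
E(P) = -1 (E(P) = 3 - 4 = -1)
o(p, z) = 1/(9 + p)
92*o(7, E(1)) + c(1) = 92/(9 + 7) + I*√95/5 = 92/16 + I*√95/5 = 92*(1/16) + I*√95/5 = 23/4 + I*√95/5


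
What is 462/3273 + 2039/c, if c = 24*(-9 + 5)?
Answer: -2209765/104736 ≈ -21.098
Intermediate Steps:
c = -96 (c = 24*(-4) = -96)
462/3273 + 2039/c = 462/3273 + 2039/(-96) = 462*(1/3273) + 2039*(-1/96) = 154/1091 - 2039/96 = -2209765/104736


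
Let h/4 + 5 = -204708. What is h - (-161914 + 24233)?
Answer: -681171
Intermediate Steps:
h = -818852 (h = -20 + 4*(-204708) = -20 - 818832 = -818852)
h - (-161914 + 24233) = -818852 - (-161914 + 24233) = -818852 - 1*(-137681) = -818852 + 137681 = -681171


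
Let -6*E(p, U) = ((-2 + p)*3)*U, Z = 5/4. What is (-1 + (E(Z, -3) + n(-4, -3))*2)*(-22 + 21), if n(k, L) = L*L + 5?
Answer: -99/4 ≈ -24.750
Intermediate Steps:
Z = 5/4 (Z = 5*(¼) = 5/4 ≈ 1.2500)
n(k, L) = 5 + L² (n(k, L) = L² + 5 = 5 + L²)
E(p, U) = -U*(-6 + 3*p)/6 (E(p, U) = -(-2 + p)*3*U/6 = -(-6 + 3*p)*U/6 = -U*(-6 + 3*p)/6)
(-1 + (E(Z, -3) + n(-4, -3))*2)*(-22 + 21) = (-1 + ((½)*(-3)*(2 - 1*5/4) + (5 + (-3)²))*2)*(-22 + 21) = (-1 + ((½)*(-3)*(2 - 5/4) + (5 + 9))*2)*(-1) = (-1 + ((½)*(-3)*(¾) + 14)*2)*(-1) = (-1 + (-9/8 + 14)*2)*(-1) = (-1 + (103/8)*2)*(-1) = (-1 + 103/4)*(-1) = (99/4)*(-1) = -99/4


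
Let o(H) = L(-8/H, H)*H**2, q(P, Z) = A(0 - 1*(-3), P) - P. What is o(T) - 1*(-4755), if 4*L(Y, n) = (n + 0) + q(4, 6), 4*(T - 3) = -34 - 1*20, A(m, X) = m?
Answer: 142017/32 ≈ 4438.0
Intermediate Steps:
q(P, Z) = 3 - P (q(P, Z) = (0 - 1*(-3)) - P = (0 + 3) - P = 3 - P)
T = -21/2 (T = 3 + (-34 - 1*20)/4 = 3 + (-34 - 20)/4 = 3 + (1/4)*(-54) = 3 - 27/2 = -21/2 ≈ -10.500)
L(Y, n) = -1/4 + n/4 (L(Y, n) = ((n + 0) + (3 - 1*4))/4 = (n + (3 - 4))/4 = (n - 1)/4 = (-1 + n)/4 = -1/4 + n/4)
o(H) = H**2*(-1/4 + H/4) (o(H) = (-1/4 + H/4)*H**2 = H**2*(-1/4 + H/4))
o(T) - 1*(-4755) = (-21/2)**2*(-1 - 21/2)/4 - 1*(-4755) = (1/4)*(441/4)*(-23/2) + 4755 = -10143/32 + 4755 = 142017/32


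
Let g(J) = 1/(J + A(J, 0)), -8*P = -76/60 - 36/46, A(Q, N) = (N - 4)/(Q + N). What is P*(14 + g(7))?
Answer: 450359/124200 ≈ 3.6261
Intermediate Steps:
A(Q, N) = (-4 + N)/(N + Q)
P = 707/2760 (P = -(-76/60 - 36/46)/8 = -(-76*1/60 - 36*1/46)/8 = -(-19/15 - 18/23)/8 = -⅛*(-707/345) = 707/2760 ≈ 0.25616)
g(J) = 1/(J - 4/J) (g(J) = 1/(J + (-4 + 0)/(0 + J)) = 1/(J - 4/J))
P*(14 + g(7)) = 707*(14 + 7/(-4 + 7²))/2760 = 707*(14 + 7/(-4 + 49))/2760 = 707*(14 + 7/45)/2760 = (707/2760)*(637/45) = 450359/124200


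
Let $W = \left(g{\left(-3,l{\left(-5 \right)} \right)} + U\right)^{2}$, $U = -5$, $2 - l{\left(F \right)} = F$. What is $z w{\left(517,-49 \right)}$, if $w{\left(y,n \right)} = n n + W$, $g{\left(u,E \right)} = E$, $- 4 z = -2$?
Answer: $\frac{2405}{2} \approx 1202.5$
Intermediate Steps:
$l{\left(F \right)} = 2 - F$
$z = \frac{1}{2}$ ($z = \left(- \frac{1}{4}\right) \left(-2\right) = \frac{1}{2} \approx 0.5$)
$W = 4$ ($W = \left(\left(2 - -5\right) - 5\right)^{2} = \left(\left(2 + 5\right) - 5\right)^{2} = \left(7 - 5\right)^{2} = 2^{2} = 4$)
$w{\left(y,n \right)} = 4 + n^{2}$ ($w{\left(y,n \right)} = n n + 4 = n^{2} + 4 = 4 + n^{2}$)
$z w{\left(517,-49 \right)} = \frac{4 + \left(-49\right)^{2}}{2} = \frac{4 + 2401}{2} = \frac{1}{2} \cdot 2405 = \frac{2405}{2}$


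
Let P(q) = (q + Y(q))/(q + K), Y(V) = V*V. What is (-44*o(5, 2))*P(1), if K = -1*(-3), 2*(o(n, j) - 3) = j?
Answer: -88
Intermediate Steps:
o(n, j) = 3 + j/2
Y(V) = V²
K = 3
P(q) = (q + q²)/(3 + q) (P(q) = (q + q²)/(q + 3) = (q + q²)/(3 + q))
(-44*o(5, 2))*P(1) = (-44*(3 + (½)*2))*(1*(1 + 1)/(3 + 1)) = (-44*(3 + 1))*(1*2/4) = (-44*4)*(1*(¼)*2) = -176*½ = -88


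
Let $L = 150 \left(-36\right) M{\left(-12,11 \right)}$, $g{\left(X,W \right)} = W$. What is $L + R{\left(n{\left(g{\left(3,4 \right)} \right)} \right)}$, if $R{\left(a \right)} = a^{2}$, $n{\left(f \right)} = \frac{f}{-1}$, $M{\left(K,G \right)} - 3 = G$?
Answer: $-75584$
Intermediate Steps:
$M{\left(K,G \right)} = 3 + G$
$n{\left(f \right)} = - f$ ($n{\left(f \right)} = f \left(-1\right) = - f$)
$L = -75600$ ($L = 150 \left(-36\right) \left(3 + 11\right) = \left(-5400\right) 14 = -75600$)
$L + R{\left(n{\left(g{\left(3,4 \right)} \right)} \right)} = -75600 + \left(\left(-1\right) 4\right)^{2} = -75600 + \left(-4\right)^{2} = -75600 + 16 = -75584$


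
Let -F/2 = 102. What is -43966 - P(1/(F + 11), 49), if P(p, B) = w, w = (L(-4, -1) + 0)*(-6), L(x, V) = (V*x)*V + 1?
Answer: -43984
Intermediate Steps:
F = -204 (F = -2*102 = -204)
L(x, V) = 1 + x*V² (L(x, V) = x*V² + 1 = 1 + x*V²)
w = 18 (w = ((1 - 4*(-1)²) + 0)*(-6) = ((1 - 4*1) + 0)*(-6) = ((1 - 4) + 0)*(-6) = (-3 + 0)*(-6) = -3*(-6) = 18)
P(p, B) = 18
-43966 - P(1/(F + 11), 49) = -43966 - 1*18 = -43966 - 18 = -43984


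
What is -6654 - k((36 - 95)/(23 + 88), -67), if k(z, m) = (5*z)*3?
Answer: -245903/37 ≈ -6646.0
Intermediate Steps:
k(z, m) = 15*z
-6654 - k((36 - 95)/(23 + 88), -67) = -6654 - 15*(36 - 95)/(23 + 88) = -6654 - 15*(-59/111) = -6654 - 15*(-59*1/111) = -6654 - 15*(-59)/111 = -6654 - 1*(-295/37) = -6654 + 295/37 = -245903/37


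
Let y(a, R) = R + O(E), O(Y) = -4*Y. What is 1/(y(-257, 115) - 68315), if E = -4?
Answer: -1/68184 ≈ -1.4666e-5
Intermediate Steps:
y(a, R) = 16 + R (y(a, R) = R - 4*(-4) = R + 16 = 16 + R)
1/(y(-257, 115) - 68315) = 1/((16 + 115) - 68315) = 1/(131 - 68315) = 1/(-68184) = -1/68184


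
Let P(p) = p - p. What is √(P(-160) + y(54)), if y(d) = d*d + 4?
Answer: 2*√730 ≈ 54.037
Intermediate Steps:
P(p) = 0
y(d) = 4 + d² (y(d) = d² + 4 = 4 + d²)
√(P(-160) + y(54)) = √(0 + (4 + 54²)) = √(0 + (4 + 2916)) = √(0 + 2920) = √2920 = 2*√730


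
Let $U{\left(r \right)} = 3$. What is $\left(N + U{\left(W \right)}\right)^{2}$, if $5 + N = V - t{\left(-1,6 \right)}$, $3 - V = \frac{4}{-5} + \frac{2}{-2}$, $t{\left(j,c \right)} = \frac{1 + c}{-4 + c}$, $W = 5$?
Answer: $\frac{49}{100} \approx 0.49$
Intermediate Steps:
$t{\left(j,c \right)} = \frac{1 + c}{-4 + c}$
$V = \frac{24}{5}$ ($V = 3 - \left(\frac{4}{-5} + \frac{2}{-2}\right) = 3 - \left(4 \left(- \frac{1}{5}\right) + 2 \left(- \frac{1}{2}\right)\right) = 3 - \left(- \frac{4}{5} - 1\right) = 3 - - \frac{9}{5} = 3 + \frac{9}{5} = \frac{24}{5} \approx 4.8$)
$N = - \frac{37}{10}$ ($N = -5 + \left(\frac{24}{5} - \frac{1 + 6}{-4 + 6}\right) = -5 + \left(\frac{24}{5} - \frac{1}{2} \cdot 7\right) = -5 + \left(\frac{24}{5} - \frac{7}{2}\right) = -5 + \frac{13}{10} = - \frac{37}{10} \approx -3.7$)
$\left(N + U{\left(W \right)}\right)^{2} = \left(- \frac{37}{10} + 3\right)^{2} = \left(- \frac{7}{10}\right)^{2} = \frac{49}{100}$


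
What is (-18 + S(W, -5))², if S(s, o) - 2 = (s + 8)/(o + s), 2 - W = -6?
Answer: 1024/9 ≈ 113.78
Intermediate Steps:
W = 8 (W = 2 - 1*(-6) = 2 + 6 = 8)
S(s, o) = 2 + (8 + s)/(o + s) (S(s, o) = 2 + (s + 8)/(o + s) = 2 + (8 + s)/(o + s))
(-18 + S(W, -5))² = (-18 + (8 + 2*(-5) + 3*8)/(-5 + 8))² = (-18 + (8 - 10 + 24)/3)² = (-18 + (⅓)*22)² = (-18 + 22/3)² = (-32/3)² = 1024/9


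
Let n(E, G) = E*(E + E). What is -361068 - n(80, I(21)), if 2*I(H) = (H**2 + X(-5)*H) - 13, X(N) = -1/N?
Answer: -373868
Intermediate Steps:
I(H) = -13/2 + H**2/2 + H/10 (I(H) = ((H**2 + (-1/(-5))*H) - 13)/2 = ((H**2 + (-1*(-1/5))*H) - 13)/2 = ((H**2 + H/5) - 13)/2 = (-13 + H**2 + H/5)/2 = -13/2 + H**2/2 + H/10)
n(E, G) = 2*E**2 (n(E, G) = E*(2*E) = 2*E**2)
-361068 - n(80, I(21)) = -361068 - 2*80**2 = -361068 - 2*6400 = -361068 - 1*12800 = -361068 - 12800 = -373868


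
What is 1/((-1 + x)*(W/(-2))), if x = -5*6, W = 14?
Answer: 1/217 ≈ 0.0046083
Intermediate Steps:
x = -30
1/((-1 + x)*(W/(-2))) = 1/((-1 - 30)*(14/(-2))) = 1/(-434*(-1)/2) = 1/(-31*(-7)) = 1/217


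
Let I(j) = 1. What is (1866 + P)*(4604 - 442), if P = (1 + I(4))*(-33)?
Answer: 7491600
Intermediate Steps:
P = -66 (P = (1 + 1)*(-33) = 2*(-33) = -66)
(1866 + P)*(4604 - 442) = (1866 - 66)*(4604 - 442) = 1800*4162 = 7491600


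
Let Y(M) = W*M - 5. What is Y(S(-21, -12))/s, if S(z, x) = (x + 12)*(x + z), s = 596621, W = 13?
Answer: -5/596621 ≈ -8.3805e-6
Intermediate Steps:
S(z, x) = (12 + x)*(x + z)
Y(M) = -5 + 13*M (Y(M) = 13*M - 5 = -5 + 13*M)
Y(S(-21, -12))/s = (-5 + 13*((-12)² + 12*(-12) + 12*(-21) - 12*(-21)))/596621 = (-5 + 13*(144 - 144 - 252 + 252))*(1/596621) = (-5 + 13*0)*(1/596621) = (-5 + 0)*(1/596621) = -5*1/596621 = -5/596621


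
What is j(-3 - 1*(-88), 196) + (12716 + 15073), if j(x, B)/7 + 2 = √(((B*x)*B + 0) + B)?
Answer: 27775 + 98*√16661 ≈ 40425.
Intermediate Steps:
j(x, B) = -14 + 7*√(B + x*B²) (j(x, B) = -14 + 7*√(((B*x)*B + 0) + B) = -14 + 7*√((x*B² + 0) + B) = -14 + 7*√(x*B² + B) = -14 + 7*√(B + x*B²))
j(-3 - 1*(-88), 196) + (12716 + 15073) = (-14 + 7*√(196*(1 + 196*(-3 - 1*(-88))))) + (12716 + 15073) = (-14 + 7*√(196*(1 + 196*(-3 + 88)))) + 27789 = (-14 + 7*√(196*(1 + 196*85))) + 27789 = (-14 + 7*√(196*(1 + 16660))) + 27789 = (-14 + 7*√(196*16661)) + 27789 = (-14 + 7*√3265556) + 27789 = (-14 + 7*(14*√16661)) + 27789 = (-14 + 98*√16661) + 27789 = 27775 + 98*√16661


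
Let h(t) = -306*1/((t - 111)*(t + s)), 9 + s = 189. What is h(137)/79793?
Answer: -153/328826953 ≈ -4.6529e-7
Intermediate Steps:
s = 180 (s = -9 + 189 = 180)
h(t) = -306/((-111 + t)*(180 + t)) (h(t) = -306*1/((t - 111)*(t + 180)) = -306*1/((-111 + t)*(180 + t)) = -306/((-111 + t)*(180 + t)))
h(137)/79793 = -306/(-19980 + 137**2 + 69*137)/79793 = -306/(-19980 + 18769 + 9453)*(1/79793) = -306/8242*(1/79793) = -306*1/8242*(1/79793) = -153/4121*1/79793 = -153/328826953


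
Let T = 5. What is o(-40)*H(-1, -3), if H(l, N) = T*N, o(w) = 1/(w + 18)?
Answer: 15/22 ≈ 0.68182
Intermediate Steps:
o(w) = 1/(18 + w)
H(l, N) = 5*N
o(-40)*H(-1, -3) = (5*(-3))/(18 - 40) = -15/(-22) = -1/22*(-15) = 15/22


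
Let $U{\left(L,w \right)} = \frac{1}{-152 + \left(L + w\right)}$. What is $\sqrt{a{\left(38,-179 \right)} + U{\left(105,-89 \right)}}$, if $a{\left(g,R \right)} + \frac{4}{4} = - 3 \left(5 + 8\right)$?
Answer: $\frac{i \sqrt{184994}}{68} \approx 6.3251 i$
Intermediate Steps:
$U{\left(L,w \right)} = \frac{1}{-152 + L + w}$
$a{\left(g,R \right)} = -40$ ($a{\left(g,R \right)} = -1 - 3 \left(5 + 8\right) = -1 - 39 = -40$)
$\sqrt{a{\left(38,-179 \right)} + U{\left(105,-89 \right)}} = \sqrt{-40 + \frac{1}{-152 + 105 - 89}} = \sqrt{-40 + \frac{1}{-136}} = \sqrt{-40 - \frac{1}{136}} = \sqrt{- \frac{5441}{136}} = \frac{i \sqrt{184994}}{68}$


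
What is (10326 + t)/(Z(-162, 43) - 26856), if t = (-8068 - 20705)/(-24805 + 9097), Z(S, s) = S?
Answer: -4003/10472 ≈ -0.38226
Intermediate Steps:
t = 9591/5236 (t = -28773/(-15708) = -28773*(-1/15708) = 9591/5236 ≈ 1.8317)
(10326 + t)/(Z(-162, 43) - 26856) = (10326 + 9591/5236)/(-162 - 26856) = (54076527/5236)/(-27018) = (54076527/5236)*(-1/27018) = -4003/10472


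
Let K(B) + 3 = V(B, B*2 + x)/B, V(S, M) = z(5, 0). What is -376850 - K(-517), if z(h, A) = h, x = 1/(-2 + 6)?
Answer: -194829894/517 ≈ -3.7685e+5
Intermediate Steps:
x = 1/4 ≈ 0.25000
V(S, M) = 5
K(B) = -3 + 5/B
-376850 - K(-517) = -376850 - (-3 + 5/(-517)) = -376850 - (-3 + 5*(-1/517)) = -376850 - (-3 - 5/517) = -376850 - 1*(-1556/517) = -376850 + 1556/517 = -194829894/517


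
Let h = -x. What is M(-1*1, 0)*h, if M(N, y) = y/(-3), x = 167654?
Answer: 0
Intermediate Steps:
M(N, y) = -y/3
h = -167654 (h = -1*167654 = -167654)
M(-1*1, 0)*h = -⅓*0*(-167654) = 0*(-167654) = 0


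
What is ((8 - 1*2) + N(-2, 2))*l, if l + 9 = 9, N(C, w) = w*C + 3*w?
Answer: 0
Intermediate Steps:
N(C, w) = 3*w + C*w (N(C, w) = C*w + 3*w = 3*w + C*w)
l = 0 (l = -9 + 9 = 0)
((8 - 1*2) + N(-2, 2))*l = ((8 - 1*2) + 2*(3 - 2))*0 = ((8 - 2) + 2*1)*0 = (6 + 2)*0 = 8*0 = 0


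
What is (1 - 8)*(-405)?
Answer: 2835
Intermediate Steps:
(1 - 8)*(-405) = -7*(-405) = 2835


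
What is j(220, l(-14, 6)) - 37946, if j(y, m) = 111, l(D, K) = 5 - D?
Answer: -37835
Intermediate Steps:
j(220, l(-14, 6)) - 37946 = 111 - 37946 = -37835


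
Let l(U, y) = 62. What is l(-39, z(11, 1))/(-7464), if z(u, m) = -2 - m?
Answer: -31/3732 ≈ -0.0083065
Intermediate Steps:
l(-39, z(11, 1))/(-7464) = 62/(-7464) = 62*(-1/7464) = -31/3732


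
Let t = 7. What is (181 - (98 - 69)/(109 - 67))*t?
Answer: 7573/6 ≈ 1262.2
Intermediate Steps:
(181 - (98 - 69)/(109 - 67))*t = (181 - (98 - 69)/(109 - 67))*7 = (181 - 29/42)*7 = (7573/42)*7 = 7573/6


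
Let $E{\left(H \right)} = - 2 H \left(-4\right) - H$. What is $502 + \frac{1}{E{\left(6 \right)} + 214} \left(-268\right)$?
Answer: $\frac{32061}{64} \approx 500.95$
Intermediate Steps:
$E{\left(H \right)} = 7 H$ ($E{\left(H \right)} = 8 H - H = 7 H$)
$502 + \frac{1}{E{\left(6 \right)} + 214} \left(-268\right) = 502 + \frac{1}{7 \cdot 6 + 214} \left(-268\right) = 502 + \frac{1}{42 + 214} \left(-268\right) = 502 + \frac{1}{256} \left(-268\right) = 502 - \frac{67}{64} = \frac{32061}{64}$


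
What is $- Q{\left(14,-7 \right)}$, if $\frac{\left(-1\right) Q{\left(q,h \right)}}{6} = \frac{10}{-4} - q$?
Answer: $-99$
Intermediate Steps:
$Q{\left(q,h \right)} = 15 + 6 q$ ($Q{\left(q,h \right)} = - 6 \left(\frac{10}{-4} - q\right) = - 6 \left(10 \left(- \frac{1}{4}\right) - q\right) = - 6 \left(- \frac{5}{2} - q\right) = 15 + 6 q$)
$- Q{\left(14,-7 \right)} = - (15 + 6 \cdot 14) = - (15 + 84) = \left(-1\right) 99 = -99$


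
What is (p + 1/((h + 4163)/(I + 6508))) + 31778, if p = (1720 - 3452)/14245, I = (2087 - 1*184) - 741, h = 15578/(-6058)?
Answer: 2852462147308457/89757303405 ≈ 31780.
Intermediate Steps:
h = -7789/3029 (h = 15578*(-1/6058) = -7789/3029 ≈ -2.5715)
I = 1162 (I = (2087 - 184) - 741 = 1903 - 741 = 1162)
p = -1732/14245 (p = -1732*1/14245 = -1732/14245 ≈ -0.12159)
(p + 1/((h + 4163)/(I + 6508))) + 31778 = (-1732/14245 + 1/((-7789/3029 + 4163)/(1162 + 6508))) + 31778 = (-1732/14245 + 1/((12601938/3029)/7670)) + 31778 = (-1732/14245 + 1/((12601938/3029)*(1/7670))) + 31778 = (-1732/14245 + 1/(6300969/11616215)) + 31778 = (-1732/14245 + 11616215/6300969) + 31778 = 154559704367/89757303405 + 31778 = 2852462147308457/89757303405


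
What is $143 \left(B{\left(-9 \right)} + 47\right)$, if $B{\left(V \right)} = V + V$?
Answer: $4147$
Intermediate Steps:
$B{\left(V \right)} = 2 V$
$143 \left(B{\left(-9 \right)} + 47\right) = 143 \left(2 \left(-9\right) + 47\right) = 143 \left(-18 + 47\right) = 143 \cdot 29 = 4147$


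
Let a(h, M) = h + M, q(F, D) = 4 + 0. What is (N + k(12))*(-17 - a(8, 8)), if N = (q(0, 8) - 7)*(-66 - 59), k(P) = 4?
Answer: -12507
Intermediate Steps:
q(F, D) = 4
a(h, M) = M + h
N = 375 (N = (4 - 7)*(-66 - 59) = -3*(-125) = 375)
(N + k(12))*(-17 - a(8, 8)) = (375 + 4)*(-17 - (8 + 8)) = 379*(-17 - 1*16) = 379*(-17 - 16) = 379*(-33) = -12507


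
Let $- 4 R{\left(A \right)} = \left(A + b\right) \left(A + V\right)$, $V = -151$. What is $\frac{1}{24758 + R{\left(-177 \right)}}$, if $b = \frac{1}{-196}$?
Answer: $\frac{98}{1003871} \approx 9.7622 \cdot 10^{-5}$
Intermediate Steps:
$b = - \frac{1}{196} \approx -0.005102$
$R{\left(A \right)} = - \frac{\left(-151 + A\right) \left(- \frac{1}{196} + A\right)}{4}$ ($R{\left(A \right)} = - \frac{\left(A - \frac{1}{196}\right) \left(A - 151\right)}{4} = - \frac{\left(- \frac{1}{196} + A\right) \left(-151 + A\right)}{4} = - \frac{\left(-151 + A\right) \left(- \frac{1}{196} + A\right)}{4}$)
$\frac{1}{24758 + R{\left(-177 \right)}} = \frac{1}{24758 - \left(\frac{1309705}{196} + \frac{31329}{4}\right)} = \frac{1}{24758 - \frac{1422413}{98}} = \frac{1}{\frac{1003871}{98}} = \frac{98}{1003871}$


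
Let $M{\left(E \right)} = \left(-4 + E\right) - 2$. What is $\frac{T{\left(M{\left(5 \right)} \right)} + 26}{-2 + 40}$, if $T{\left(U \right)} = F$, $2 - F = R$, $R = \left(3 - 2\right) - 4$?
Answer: $\frac{31}{38} \approx 0.81579$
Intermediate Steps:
$M{\left(E \right)} = -6 + E$
$R = -3$ ($R = 1 - 4 = -3$)
$F = 5$ ($F = 2 - -3 = 2 + 3 = 5$)
$T{\left(U \right)} = 5$
$\frac{T{\left(M{\left(5 \right)} \right)} + 26}{-2 + 40} = \frac{5 + 26}{-2 + 40} = \frac{1}{38} \cdot 31 = \frac{31}{38}$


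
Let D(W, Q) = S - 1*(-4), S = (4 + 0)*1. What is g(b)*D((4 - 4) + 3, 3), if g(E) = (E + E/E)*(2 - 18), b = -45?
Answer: 5632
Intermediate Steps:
S = 4 (S = 4*1 = 4)
g(E) = -16 - 16*E (g(E) = (E + 1)*(-16) = (1 + E)*(-16) = -16 - 16*E)
D(W, Q) = 8 (D(W, Q) = 4 - 1*(-4) = 4 + 4 = 8)
g(b)*D((4 - 4) + 3, 3) = (-16 - 16*(-45))*8 = (-16 + 720)*8 = 704*8 = 5632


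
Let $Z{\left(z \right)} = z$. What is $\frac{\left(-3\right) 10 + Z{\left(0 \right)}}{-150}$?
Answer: $\frac{1}{5} \approx 0.2$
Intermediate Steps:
$\frac{\left(-3\right) 10 + Z{\left(0 \right)}}{-150} = \frac{\left(-3\right) 10 + 0}{-150} = \left(-30 + 0\right) \left(- \frac{1}{150}\right) = \left(-30\right) \left(- \frac{1}{150}\right) = \frac{1}{5}$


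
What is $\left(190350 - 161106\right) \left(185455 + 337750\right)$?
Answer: $15300607020$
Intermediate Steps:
$\left(190350 - 161106\right) \left(185455 + 337750\right) = 29244 \cdot 523205 = 15300607020$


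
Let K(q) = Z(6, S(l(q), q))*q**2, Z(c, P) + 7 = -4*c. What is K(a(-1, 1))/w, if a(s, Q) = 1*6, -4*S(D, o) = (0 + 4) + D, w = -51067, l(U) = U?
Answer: 1116/51067 ≈ 0.021854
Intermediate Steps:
S(D, o) = -1 - D/4 (S(D, o) = -((0 + 4) + D)/4 = -(4 + D)/4 = -1 - D/4)
Z(c, P) = -7 - 4*c
a(s, Q) = 6
K(q) = -31*q**2 (K(q) = (-7 - 4*6)*q**2 = (-7 - 24)*q**2 = -31*q**2)
K(a(-1, 1))/w = -31*6**2/(-51067) = -31*36*(-1/51067) = -1116*(-1/51067) = 1116/51067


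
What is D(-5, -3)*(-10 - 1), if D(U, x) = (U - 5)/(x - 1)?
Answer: -55/2 ≈ -27.500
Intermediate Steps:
D(U, x) = (-5 + U)/(-1 + x)
D(-5, -3)*(-10 - 1) = ((-5 - 5)/(-1 - 3))*(-10 - 1) = (-10/(-4))*(-11) = -¼*(-10)*(-11) = (5/2)*(-11) = -55/2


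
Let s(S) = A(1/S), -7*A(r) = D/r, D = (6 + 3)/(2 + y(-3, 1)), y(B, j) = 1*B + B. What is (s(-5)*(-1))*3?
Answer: 135/28 ≈ 4.8214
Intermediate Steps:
y(B, j) = 2*B (y(B, j) = B + B = 2*B)
D = -9/4 (D = (6 + 3)/(2 + 2*(-3)) = 9/(2 - 6) = 9/(-4) = 9*(-1/4) = -9/4 ≈ -2.2500)
A(r) = 9/(28*r) (A(r) = -(-9)/(28*r) = 9/(28*r))
s(S) = 9*S/28 (s(S) = 9/(28*(1/S)) = 9*S/28)
(s(-5)*(-1))*3 = (((9/28)*(-5))*(-1))*3 = -45/28*(-1)*3 = (45/28)*3 = 135/28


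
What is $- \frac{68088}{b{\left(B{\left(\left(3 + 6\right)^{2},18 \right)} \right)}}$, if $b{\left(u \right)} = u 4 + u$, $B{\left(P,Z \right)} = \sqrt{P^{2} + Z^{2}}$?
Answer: $- \frac{22696 \sqrt{85}}{1275} \approx -164.12$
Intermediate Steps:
$b{\left(u \right)} = 5 u$ ($b{\left(u \right)} = 4 u + u = 5 u$)
$- \frac{68088}{b{\left(B{\left(\left(3 + 6\right)^{2},18 \right)} \right)}} = - \frac{68088}{5 \sqrt{\left(\left(3 + 6\right)^{2}\right)^{2} + 18^{2}}} = - \frac{68088}{5 \sqrt{\left(9^{2}\right)^{2} + 324}} = - \frac{68088}{5 \sqrt{81^{2} + 324}} = - \frac{68088}{5 \sqrt{6561 + 324}} = - \frac{68088}{5 \sqrt{6885}} = - \frac{68088}{5 \cdot 9 \sqrt{85}} = - \frac{68088}{45 \sqrt{85}} = - 68088 \frac{\sqrt{85}}{3825} = - \frac{22696 \sqrt{85}}{1275}$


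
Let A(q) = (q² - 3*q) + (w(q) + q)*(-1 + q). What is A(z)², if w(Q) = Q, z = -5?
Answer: 10000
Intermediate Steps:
A(q) = q² - 3*q + 2*q*(-1 + q) (A(q) = (q² - 3*q) + (q + q)*(-1 + q) = (q² - 3*q) + (2*q)*(-1 + q) = (q² - 3*q) + 2*q*(-1 + q) = q² - 3*q + 2*q*(-1 + q))
A(z)² = (-5*(-5 + 3*(-5)))² = (-5*(-5 - 15))² = (-5*(-20))² = 100² = 10000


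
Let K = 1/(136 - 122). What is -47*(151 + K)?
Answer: -99405/14 ≈ -7100.4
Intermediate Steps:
K = 1/14 ≈ 0.071429
-47*(151 + K) = -47*(151 + 1/14) = -47*2115/14 = -99405/14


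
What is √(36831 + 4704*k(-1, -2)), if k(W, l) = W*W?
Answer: 3*√4615 ≈ 203.80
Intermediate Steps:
k(W, l) = W²
√(36831 + 4704*k(-1, -2)) = √(36831 + 4704*(-1)²) = √(36831 + 4704*1) = √(36831 + 4704) = √41535 = 3*√4615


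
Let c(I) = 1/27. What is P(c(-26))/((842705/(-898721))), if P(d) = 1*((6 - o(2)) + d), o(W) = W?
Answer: -97960589/22753035 ≈ -4.3054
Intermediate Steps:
c(I) = 1/27
P(d) = 4 + d (P(d) = 1*((6 - 1*2) + d) = 1*((6 - 2) + d) = 1*(4 + d) = 4 + d)
P(c(-26))/((842705/(-898721))) = (4 + 1/27)/((842705/(-898721))) = 109/(27*((842705*(-1/898721)))) = 109/(27*(-842705/898721)) = (109/27)*(-898721/842705) = -97960589/22753035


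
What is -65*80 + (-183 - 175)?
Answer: -5558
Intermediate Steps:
-65*80 + (-183 - 175) = -5200 - 358 = -5558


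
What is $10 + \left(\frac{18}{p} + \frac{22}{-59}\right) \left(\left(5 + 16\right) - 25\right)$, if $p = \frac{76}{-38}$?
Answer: $\frac{2802}{59} \approx 47.492$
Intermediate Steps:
$p = -2$ ($p = 76 \left(- \frac{1}{38}\right) = -2$)
$10 + \left(\frac{18}{p} + \frac{22}{-59}\right) \left(\left(5 + 16\right) - 25\right) = 10 + \left(\frac{18}{-2} + \frac{22}{-59}\right) \left(\left(5 + 16\right) - 25\right) = 10 + \left(18 \left(- \frac{1}{2}\right) + 22 \left(- \frac{1}{59}\right)\right) \left(21 - 25\right) = 10 + \left(-9 - \frac{22}{59}\right) \left(-4\right) = 10 - - \frac{2212}{59} = 10 + \frac{2212}{59} = \frac{2802}{59}$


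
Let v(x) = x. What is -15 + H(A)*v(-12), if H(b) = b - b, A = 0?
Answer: -15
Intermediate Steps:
H(b) = 0
-15 + H(A)*v(-12) = -15 + 0*(-12) = -15 + 0 = -15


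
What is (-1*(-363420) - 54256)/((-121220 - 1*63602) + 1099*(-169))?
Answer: -309164/370553 ≈ -0.83433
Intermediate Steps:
(-1*(-363420) - 54256)/((-121220 - 1*63602) + 1099*(-169)) = (363420 - 54256)/((-121220 - 63602) - 185731) = 309164/(-184822 - 185731) = 309164/(-370553) = 309164*(-1/370553) = -309164/370553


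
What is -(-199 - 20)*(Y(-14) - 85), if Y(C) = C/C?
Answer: -18396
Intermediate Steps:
Y(C) = 1
-(-199 - 20)*(Y(-14) - 85) = -(-199 - 20)*(1 - 85) = -(-219)*(-84) = -1*18396 = -18396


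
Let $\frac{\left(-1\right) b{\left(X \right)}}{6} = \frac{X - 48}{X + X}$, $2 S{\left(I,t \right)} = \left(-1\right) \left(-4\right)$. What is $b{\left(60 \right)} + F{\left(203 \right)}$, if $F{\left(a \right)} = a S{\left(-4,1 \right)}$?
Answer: $\frac{2027}{5} \approx 405.4$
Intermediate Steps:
$S{\left(I,t \right)} = 2$ ($S{\left(I,t \right)} = \frac{\left(-1\right) \left(-4\right)}{2} = \frac{1}{2} \cdot 4 = 2$)
$b{\left(X \right)} = - \frac{3 \left(-48 + X\right)}{X}$ ($b{\left(X \right)} = - 6 \frac{X - 48}{X + X} = - 6 \frac{-48 + X}{2 X} = - \frac{3 \left(-48 + X\right)}{X}$)
$F{\left(a \right)} = 2 a$ ($F{\left(a \right)} = a 2 = 2 a$)
$b{\left(60 \right)} + F{\left(203 \right)} = \left(-3 + \frac{144}{60}\right) + 2 \cdot 203 = \left(-3 + 144 \cdot \frac{1}{60}\right) + 406 = \left(-3 + \frac{12}{5}\right) + 406 = - \frac{3}{5} + 406 = \frac{2027}{5}$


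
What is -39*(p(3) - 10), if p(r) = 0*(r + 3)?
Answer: 390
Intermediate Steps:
p(r) = 0 (p(r) = 0*(3 + r) = 0)
-39*(p(3) - 10) = -39*(0 - 10) = -39*(-10) = 390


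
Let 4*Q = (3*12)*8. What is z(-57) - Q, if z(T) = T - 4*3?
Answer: -141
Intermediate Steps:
Q = 72 (Q = ((3*12)*8)/4 = (36*8)/4 = (1/4)*288 = 72)
z(T) = -12 + T (z(T) = T - 12 = -12 + T)
z(-57) - Q = (-12 - 57) - 1*72 = -69 - 72 = -141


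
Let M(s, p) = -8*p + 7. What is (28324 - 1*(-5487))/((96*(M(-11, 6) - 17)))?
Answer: -33811/5568 ≈ -6.0724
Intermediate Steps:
M(s, p) = 7 - 8*p
(28324 - 1*(-5487))/((96*(M(-11, 6) - 17))) = (28324 - 1*(-5487))/((96*((7 - 8*6) - 17))) = (28324 + 5487)/((96*((7 - 48) - 17))) = 33811/((96*(-41 - 17))) = 33811/((96*(-58))) = 33811/(-5568) = 33811*(-1/5568) = -33811/5568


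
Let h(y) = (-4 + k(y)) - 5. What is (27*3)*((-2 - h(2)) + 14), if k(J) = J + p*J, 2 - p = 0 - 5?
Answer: 405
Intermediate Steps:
p = 7 (p = 2 - (0 - 5) = 2 - 1*(-5) = 2 + 5 = 7)
k(J) = 8*J (k(J) = J + 7*J = 8*J)
h(y) = -9 + 8*y (h(y) = (-4 + 8*y) - 5 = -9 + 8*y)
(27*3)*((-2 - h(2)) + 14) = (27*3)*((-2 - (-9 + 8*2)) + 14) = 81*((-2 - (-9 + 16)) + 14) = 81*((-2 - 1*7) + 14) = 81*((-2 - 7) + 14) = 81*(-9 + 14) = 81*5 = 405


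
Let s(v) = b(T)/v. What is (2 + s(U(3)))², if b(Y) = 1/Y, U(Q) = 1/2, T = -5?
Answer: 64/25 ≈ 2.5600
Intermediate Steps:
U(Q) = ½
s(v) = -1/(5*v) (s(v) = 1/((-5)*v) = -1/(5*v))
(2 + s(U(3)))² = (2 - 1/(5*½))² = (2 - ⅕*2)² = (2 - ⅖)² = (8/5)² = 64/25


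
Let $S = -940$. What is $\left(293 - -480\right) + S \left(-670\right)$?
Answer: $630573$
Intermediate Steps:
$\left(293 - -480\right) + S \left(-670\right) = \left(293 - -480\right) - -629800 = \left(293 + 480\right) + 629800 = 773 + 629800 = 630573$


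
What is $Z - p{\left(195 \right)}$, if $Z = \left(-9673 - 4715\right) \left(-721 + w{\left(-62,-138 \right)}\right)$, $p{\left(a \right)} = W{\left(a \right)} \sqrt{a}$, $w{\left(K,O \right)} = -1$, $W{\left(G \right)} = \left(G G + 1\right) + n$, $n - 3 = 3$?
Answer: $10388136 - 38032 \sqrt{195} \approx 9.8571 \cdot 10^{6}$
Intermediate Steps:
$n = 6$ ($n = 3 + 3 = 6$)
$W{\left(G \right)} = 7 + G^{2}$ ($W{\left(G \right)} = \left(G G + 1\right) + 6 = \left(G^{2} + 1\right) + 6 = \left(1 + G^{2}\right) + 6 = 7 + G^{2}$)
$p{\left(a \right)} = \sqrt{a} \left(7 + a^{2}\right)$ ($p{\left(a \right)} = \left(7 + a^{2}\right) \sqrt{a} = \sqrt{a} \left(7 + a^{2}\right)$)
$Z = 10388136$ ($Z = \left(-9673 - 4715\right) \left(-721 - 1\right) = \left(-14388\right) \left(-722\right) = 10388136$)
$Z - p{\left(195 \right)} = 10388136 - \sqrt{195} \left(7 + 195^{2}\right) = 10388136 - \sqrt{195} \left(7 + 38025\right) = 10388136 - \sqrt{195} \cdot 38032 = 10388136 - 38032 \sqrt{195}$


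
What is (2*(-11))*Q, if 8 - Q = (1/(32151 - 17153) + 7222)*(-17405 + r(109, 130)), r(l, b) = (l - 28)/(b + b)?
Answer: -5391668125006053/1949740 ≈ -2.7653e+9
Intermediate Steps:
r(l, b) = (-28 + l)/(2*b) (r(l, b) = (-28 + l)/((2*b)) = (-28 + l)*(1/(2*b)) = (-28 + l)/(2*b))
Q = 490151647727823/3899480 (Q = 8 - (1/(32151 - 17153) + 7222)*(-17405 + (½)*(-28 + 109)/130) = 8 - (1/14998 + 7222)*(-17405 + (½)*(1/130)*81) = 8 - (1/14998 + 7222)*(-17405 + 81/260) = 8 - 108315557*(-4525219)/(14998*260) = 8 - 1*(-490151616531983/3899480) = 8 + 490151616531983/3899480 = 490151647727823/3899480 ≈ 1.2570e+8)
(2*(-11))*Q = (2*(-11))*(490151647727823/3899480) = -22*490151647727823/3899480 = -5391668125006053/1949740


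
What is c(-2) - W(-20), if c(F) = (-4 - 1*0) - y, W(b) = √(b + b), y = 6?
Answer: -10 - 2*I*√10 ≈ -10.0 - 6.3246*I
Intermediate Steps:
W(b) = √2*√b (W(b) = √(2*b) = √2*√b)
c(F) = -10 (c(F) = (-4 - 1*0) - 1*6 = (-4 + 0) - 6 = -4 - 6 = -10)
c(-2) - W(-20) = -10 - √2*√(-20) = -10 - √2*2*I*√5 = -10 - 2*I*√10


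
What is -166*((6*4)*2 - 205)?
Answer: 26062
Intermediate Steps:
-166*((6*4)*2 - 205) = -166*(24*2 - 205) = -166*(48 - 205) = -166*(-157) = 26062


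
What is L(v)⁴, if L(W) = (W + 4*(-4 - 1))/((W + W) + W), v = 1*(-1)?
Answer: 2401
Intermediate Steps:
v = -1
L(W) = (-20 + W)/(3*W) (L(W) = (W + 4*(-5))/(2*W + W) = (W - 20)/((3*W)) = (-20 + W)*(1/(3*W)) = (-20 + W)/(3*W))
L(v)⁴ = ((⅓)*(-20 - 1)/(-1))⁴ = ((⅓)*(-1)*(-21))⁴ = 7⁴ = 2401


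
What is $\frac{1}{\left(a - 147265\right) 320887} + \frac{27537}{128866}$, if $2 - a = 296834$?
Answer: $\frac{3924158919243077}{18364043407189774} \approx 0.21369$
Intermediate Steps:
$a = -296832$ ($a = 2 - 296834 = -296832$)
$\frac{1}{\left(a - 147265\right) 320887} + \frac{27537}{128866} = \frac{1}{\left(-296832 - 147265\right) 320887} + \frac{27537}{128866} = \frac{1}{-444097} \cdot \frac{1}{320887} + 27537 \cdot \frac{1}{128866} = \left(- \frac{1}{444097}\right) \frac{1}{320887} + \frac{27537}{128866} = - \frac{1}{142504954039} + \frac{27537}{128866} = \frac{3924158919243077}{18364043407189774}$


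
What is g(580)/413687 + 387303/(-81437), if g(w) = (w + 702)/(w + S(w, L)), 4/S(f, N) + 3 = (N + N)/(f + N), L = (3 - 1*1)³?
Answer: -1066201753191793/224187186647236 ≈ -4.7559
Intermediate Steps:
L = 8 (L = (3 - 1)³ = 2³ = 8)
S(f, N) = 4/(-3 + 2*N/(N + f)) (S(f, N) = 4/(-3 + (N + N)/(f + N)) = 4/(-3 + (2*N)/(N + f)) = 4/(-3 + 2*N/(N + f)))
g(w) = (702 + w)/(w + 4*(-8 - w)/(8 + 3*w)) (g(w) = (w + 702)/(w + 4*(-1*8 - w)/(8 + 3*w)) = (702 + w)/(w + 4*(-8 - w)/(8 + 3*w)))
g(580)/413687 + 387303/(-81437) = ((8 + 3*580)*(702 + 580)/(-32 - 4*580 + 580*(8 + 3*580)))/413687 + 387303/(-81437) = ((8 + 1740)*1282/(-32 - 2320 + 580*(8 + 1740)))*(1/413687) + 387303*(-1/81437) = (1748*1282/(-32 - 2320 + 580*1748))*(1/413687) - 387303/81437 = (1748*1282/(-32 - 2320 + 1013840))*(1/413687) - 387303/81437 = (1748*1282/1011488)*(1/413687) - 387303/81437 = ((1/1011488)*1748*1282)*(1/413687) - 387303/81437 = (280117/126436)*(1/413687) - 387303/81437 = 14743/2752891028 - 387303/81437 = -1066201753191793/224187186647236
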